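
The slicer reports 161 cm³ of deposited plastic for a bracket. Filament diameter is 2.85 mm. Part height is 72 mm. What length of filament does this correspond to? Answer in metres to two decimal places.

Filament cross-section = π × (2.85/2)² = 6.3794 mm².
Length = 161 cm³ / 6.3794 mm² = 161000 / 6.3794 = 25237.48 mm = 25.24 m.

25.24 m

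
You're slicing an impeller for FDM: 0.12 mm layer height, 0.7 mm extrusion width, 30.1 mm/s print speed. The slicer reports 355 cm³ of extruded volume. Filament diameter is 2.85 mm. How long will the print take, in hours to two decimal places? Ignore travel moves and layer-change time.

39.00 hours

Extrusion cross-section: 0.12 × 0.7 → 0.084 mm².
Toolpath length = 355 cm³ / 0.084 mm² = 355000 / 0.084 = 4226190.5 mm.
Time extruding: 4226190.5 / 30.1 → 140405 s.
Converting: 140405 s = 39.00 hours.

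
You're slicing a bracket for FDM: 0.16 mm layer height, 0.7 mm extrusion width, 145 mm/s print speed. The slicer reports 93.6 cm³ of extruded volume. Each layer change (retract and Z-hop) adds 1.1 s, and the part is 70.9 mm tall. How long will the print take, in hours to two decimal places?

Extrusion cross-section = 0.16 × 0.7, so 0.112 mm².
Toolpath length = 93.6 cm³ / 0.112 mm² = 93600 / 0.112 = 835714.3 mm.
Time extruding = 835714.3 / 145, so 5763.5 s.
Layers = ⌈70.9/0.16⌉ = 444.
Z-hop total = 444 × 1.1, so 488.4 s.
Total = 5763.5 + 488.4 = 6251.9 s = 1.74 hours.

1.74 hours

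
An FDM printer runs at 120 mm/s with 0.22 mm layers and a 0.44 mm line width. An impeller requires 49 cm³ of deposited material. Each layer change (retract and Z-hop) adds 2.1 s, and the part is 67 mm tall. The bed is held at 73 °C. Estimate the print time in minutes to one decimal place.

81.0 minutes

Line area = 0.22 × 0.44, so 0.0968 mm².
Toolpath length = 49 cm³ / 0.0968 mm² = 49000 / 0.0968 = 506198.3 mm.
Extrusion time: 506198.3 / 120 → 4218.3 s.
Number of layers: 67 / 0.22 → 305 (rounded up).
Z-hop total = 305 × 2.1, so 640.5 s.
Total = 4218.3 + 640.5 = 4858.8 s = 81.0 minutes.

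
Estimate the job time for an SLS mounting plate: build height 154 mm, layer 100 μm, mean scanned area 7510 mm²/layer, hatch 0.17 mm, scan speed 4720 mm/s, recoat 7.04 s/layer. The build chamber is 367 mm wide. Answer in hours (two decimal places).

Layers = ⌈154/0.1⌉ = 1540.
Per-layer scan distance: 7510 / 0.17 → 44176.5 mm.
Scan time per layer: 44176.5 / 4720 → 9.3594 s.
Time per layer: 9.3594 + 7.04 → 16.3994 s.
Total: 1540 × 16.3994 s = 25255.076 s → 7.02 hours.

7.02 hours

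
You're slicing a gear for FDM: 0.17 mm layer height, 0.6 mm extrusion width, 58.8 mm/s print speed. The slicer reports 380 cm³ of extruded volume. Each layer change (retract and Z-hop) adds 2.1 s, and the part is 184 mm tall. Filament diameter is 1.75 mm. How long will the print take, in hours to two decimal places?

Bead cross-section = 0.17 × 0.6 = 0.102 mm².
Toolpath length = 380 cm³ / 0.102 mm² = 380000 / 0.102 = 3725490.2 mm.
Print-move time: 3725490.2 / 58.8 → 63358.7 s.
Layers = ⌈184/0.17⌉ = 1083.
Non-print overhead = 1083 × 2.1, so 2274.3 s.
Total = 63358.7 + 2274.3 = 65633 s = 18.23 hours.

18.23 hours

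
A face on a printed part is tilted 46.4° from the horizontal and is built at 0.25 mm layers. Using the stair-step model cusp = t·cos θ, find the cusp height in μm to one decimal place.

172.4 μm

h_c = t·cos θ = 0.25 × 0.6896 = 0.1724 mm (172.4 μm).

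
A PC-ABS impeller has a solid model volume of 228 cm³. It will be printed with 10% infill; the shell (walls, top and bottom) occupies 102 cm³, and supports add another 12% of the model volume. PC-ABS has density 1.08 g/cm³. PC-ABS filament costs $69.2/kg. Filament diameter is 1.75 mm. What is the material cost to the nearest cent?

$10.61

Volume inside the shell = 228 − 102, so 126 cm³.
Infill volume = 0.10 × 126, so 12.6 cm³.
Support = 0.12 × 228 = 27.36 cm³.
Deposited volume = 102 + 12.6 + 27.36 = 141.96 cm³.
Mass = 141.96 × 1.08 = 153.3168 g.
At $69.2/kg: 153.3168/1000 × 69.2 = $10.61.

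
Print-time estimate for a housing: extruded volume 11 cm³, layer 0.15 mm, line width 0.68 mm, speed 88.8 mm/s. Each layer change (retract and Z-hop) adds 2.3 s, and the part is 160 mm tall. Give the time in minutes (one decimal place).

61.1 minutes

Line area = 0.15 × 0.68, so 0.102 mm².
Total extruded path = 11000/0.102 = 107843.1 mm.
Time extruding = 107843.1 / 88.8 = 1214.4 s.
Layers = ⌈160/0.15⌉ = 1067.
Z-hop total = 1067 × 2.3 = 2454.1 s.
Total = 1214.4 + 2454.1 = 3668.5 s = 61.1 minutes.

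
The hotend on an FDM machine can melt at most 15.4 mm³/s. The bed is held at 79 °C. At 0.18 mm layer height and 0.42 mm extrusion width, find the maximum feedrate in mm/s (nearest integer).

Extrusion cross-section = 0.18 × 0.42 = 0.0756 mm².
v_max = Q/A = 15.4/0.0756 = 203.70 mm/s → 204 mm/s.

204 mm/s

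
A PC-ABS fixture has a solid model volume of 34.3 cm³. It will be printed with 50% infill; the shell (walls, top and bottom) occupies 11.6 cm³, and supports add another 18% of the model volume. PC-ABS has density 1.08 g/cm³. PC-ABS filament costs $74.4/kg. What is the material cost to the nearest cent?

Infill region: 34.3 − 11.6 → 22.7 cm³.
Deposited infill = 0.50 × 22.7 = 11.35 cm³.
Support = 0.18 × 34.3 = 6.174 cm³.
Total extruded: 11.6 + 11.35 + 6.174 → 29.124 cm³.
Mass: 29.124 × 1.08 → 31.45392 g.
Cost = 31.45392 g / 1000 × $74.4/kg = $2.34.

$2.34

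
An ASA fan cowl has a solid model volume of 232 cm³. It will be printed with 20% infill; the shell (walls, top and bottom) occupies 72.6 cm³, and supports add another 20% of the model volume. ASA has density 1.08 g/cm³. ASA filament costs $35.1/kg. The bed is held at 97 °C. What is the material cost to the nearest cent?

$5.72

Volume inside the shell: 232 − 72.6 → 159.4 cm³.
Infill deposited = 0.20 × 159.4, so 31.88 cm³.
Support = 0.20 × 232, so 46.4 cm³.
Total printed volume = 72.6 + 31.88 + 46.4, so 150.88 cm³.
Mass = 150.88 × 1.08 = 162.9504 g.
Cost = 162.9504 g / 1000 × $35.1/kg = $5.72.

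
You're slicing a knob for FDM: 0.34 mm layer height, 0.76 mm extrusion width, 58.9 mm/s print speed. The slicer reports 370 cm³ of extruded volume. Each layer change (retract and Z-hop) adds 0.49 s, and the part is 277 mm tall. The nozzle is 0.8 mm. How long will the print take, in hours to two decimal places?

Bead cross-section = 0.34 × 0.76 = 0.2584 mm².
Path length: 370000 mm³ / 0.2584 mm² → 1431888.5 mm.
Extrusion time = 1431888.5 / 58.9 = 24310.5 s.
Layers = ⌈277/0.34⌉ = 815.
Z-hop total = 815 × 0.49, so 399.35 s.
Total = 24310.5 + 399.35 = 24709.85 s = 6.86 hours.

6.86 hours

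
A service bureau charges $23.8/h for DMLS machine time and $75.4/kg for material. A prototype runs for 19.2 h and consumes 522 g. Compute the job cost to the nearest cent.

Machine cost = 23.8 × 19.2, so $456.96.
Material cost = 75.4 × 522/1000 = $39.3588.
Total = 456.96 + 39.3588 = 496.3188 ≈ $496.32.

$496.32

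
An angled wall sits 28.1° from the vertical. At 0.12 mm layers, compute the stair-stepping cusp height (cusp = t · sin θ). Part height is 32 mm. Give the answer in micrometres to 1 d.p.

Cusp = layer height × sin(28.1°) = 0.12 × 0.4710 = 0.05652 mm = 56.5 μm.

56.5 μm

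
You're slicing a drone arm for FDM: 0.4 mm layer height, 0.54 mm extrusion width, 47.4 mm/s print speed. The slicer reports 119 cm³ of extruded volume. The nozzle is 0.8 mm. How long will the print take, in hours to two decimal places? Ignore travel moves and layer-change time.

Line area: 0.4 × 0.54 → 0.216 mm².
Path length: 119000 mm³ / 0.216 mm² → 550925.9 mm.
Print-move time = 550925.9 / 47.4 = 11622.9 s.
That's 11622.9 s → 3.23 hours.

3.23 hours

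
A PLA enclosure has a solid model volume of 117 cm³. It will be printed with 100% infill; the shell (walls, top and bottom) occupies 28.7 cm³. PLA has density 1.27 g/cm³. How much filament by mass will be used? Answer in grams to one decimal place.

Infill region = 117 − 28.7 = 88.3 cm³.
Infill deposited = 1.00 × 88.3 = 88.3 cm³.
Deposited volume = 28.7 + 88.3 = 117 cm³.
Mass: 117 × 1.27 → 148.59 g.

148.6 g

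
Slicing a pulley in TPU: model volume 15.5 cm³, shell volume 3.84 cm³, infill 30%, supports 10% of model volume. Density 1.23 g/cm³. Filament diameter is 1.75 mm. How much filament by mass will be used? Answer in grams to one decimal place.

Interior volume: 15.5 − 3.84 → 11.66 cm³.
Deposited infill = 0.30 × 11.66 = 3.498 cm³.
Support: 0.10 × 15.5 → 1.55 cm³.
Deposited volume: 3.84 + 3.498 + 1.55 → 8.888 cm³.
Mass = 8.888 × 1.23, so 10.93224 g.

10.9 g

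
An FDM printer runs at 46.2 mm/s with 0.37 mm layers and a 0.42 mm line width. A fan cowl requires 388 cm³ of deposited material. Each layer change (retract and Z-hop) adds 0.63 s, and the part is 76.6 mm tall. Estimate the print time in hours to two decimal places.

Bead cross-section = 0.37 × 0.42 = 0.1554 mm².
Path length: 388000 mm³ / 0.1554 mm² → 2496782.5 mm.
Time extruding: 2496782.5 / 46.2 → 54042.9 s.
Layers = ⌈76.6/0.37⌉ = 208.
Layer-change overhead: 208 × 0.63 → 131.04 s.
Altogether 54042.9 + 131.04 = 54173.94 s, i.e. 15.05 hours.

15.05 hours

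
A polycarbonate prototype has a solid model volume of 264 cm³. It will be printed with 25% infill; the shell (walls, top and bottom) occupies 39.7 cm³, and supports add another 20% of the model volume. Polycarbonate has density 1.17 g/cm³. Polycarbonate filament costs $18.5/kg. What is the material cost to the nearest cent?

Volume inside the shell: 264 − 39.7 → 224.3 cm³.
Infill deposited = 0.25 × 224.3 = 56.075 cm³.
Support: 0.20 × 264 → 52.8 cm³.
Total printed volume: 39.7 + 56.075 + 52.8 → 148.575 cm³.
Mass: 148.575 × 1.17 → 173.83275 g.
Cost = 173.83275 g / 1000 × $18.5/kg = $3.22.

$3.22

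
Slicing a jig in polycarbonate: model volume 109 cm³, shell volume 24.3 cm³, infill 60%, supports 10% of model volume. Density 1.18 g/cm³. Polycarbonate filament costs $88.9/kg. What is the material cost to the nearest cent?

$9.02

Volume inside the shell = 109 − 24.3, so 84.7 cm³.
Infill deposited = 0.60 × 84.7, so 50.82 cm³.
Support = 0.10 × 109, so 10.9 cm³.
Total printed volume = 24.3 + 50.82 + 10.9 = 86.02 cm³.
Mass: 86.02 × 1.18 → 101.5036 g.
Cost = 101.5036 g / 1000 × $88.9/kg = $9.02.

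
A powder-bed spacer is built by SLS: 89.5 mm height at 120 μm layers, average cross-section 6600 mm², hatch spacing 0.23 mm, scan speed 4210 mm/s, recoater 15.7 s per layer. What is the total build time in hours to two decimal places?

Number of layers: 89.5 / 0.12 → 746 (rounded up).
Hatch length per layer = 6600 / 0.23, so 28695.7 mm.
Scan time per layer: 28695.7 / 4210 → 6.8161 s.
Per-layer time: 6.8161 + 15.7 → 22.5161 s.
Build time = 746 × 22.5161 = 16797.0106 s = 4.67 hours.

4.67 hours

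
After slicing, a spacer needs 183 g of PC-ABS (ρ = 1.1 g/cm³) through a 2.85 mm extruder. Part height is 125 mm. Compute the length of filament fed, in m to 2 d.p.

26.08 m

Extruded volume: 183/1.1 = 166.3636 cm³ (166363.6 mm³).
Filament cross-section = π × (2.85/2)² = 6.3794 mm².
Length = 166363.6 / 6.3794 = 26078.25 mm = 26.08 m.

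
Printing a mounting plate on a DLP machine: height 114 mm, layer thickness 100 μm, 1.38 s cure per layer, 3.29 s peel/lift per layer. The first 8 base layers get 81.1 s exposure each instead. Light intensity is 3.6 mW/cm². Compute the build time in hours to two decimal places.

1.66 hours

Number of layers: 114 / 0.1 → 1140 (rounded up).
Burn-in layers: 8 × (81.1 + 3.29) → 675.12 s.
Regular layers = 1132 × (1.38 + 3.29), so 5286.44 s.
Sum: 675.12 + 5286.44 = 5961.56 s → 1.66 hours.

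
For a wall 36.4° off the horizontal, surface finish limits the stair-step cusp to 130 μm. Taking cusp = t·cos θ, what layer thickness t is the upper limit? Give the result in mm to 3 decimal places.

0.162 mm

Layer height = cusp / cos(36.4°) = 0.13 / 0.8049 = 0.162 mm.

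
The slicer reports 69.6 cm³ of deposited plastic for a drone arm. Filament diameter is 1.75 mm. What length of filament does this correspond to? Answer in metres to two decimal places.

28.94 m

Cross-section of 1.75 mm filament: π·(1.75/2)² = 2.4053 mm².
L = 69600 mm³ / 2.4053 mm² = 28936.1 mm, i.e. 28.94 m.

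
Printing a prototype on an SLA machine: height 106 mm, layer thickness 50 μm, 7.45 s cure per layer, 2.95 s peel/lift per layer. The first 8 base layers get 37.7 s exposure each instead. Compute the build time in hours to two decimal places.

6.19 hours

Layers = ⌈106/0.05⌉ = 2120.
Burn-in layers = 8 × (37.7 + 2.95) = 325.2 s.
Regular layers = 2112 × (7.45 + 2.95), so 21964.8 s.
Total = 325.2 + 21964.8 = 22290 s = 6.19 hours.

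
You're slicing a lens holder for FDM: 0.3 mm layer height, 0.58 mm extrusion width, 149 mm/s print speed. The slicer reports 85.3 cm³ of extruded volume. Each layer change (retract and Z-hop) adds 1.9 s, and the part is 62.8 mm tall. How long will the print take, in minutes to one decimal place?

61.5 minutes

Line area = 0.3 × 0.58 = 0.174 mm².
Total extruded path = 85300/0.174 = 490229.9 mm.
Extrusion time = 490229.9 / 149, so 3290.1 s.
Layers = ⌈62.8/0.3⌉ = 210.
Z-hop total = 210 × 1.9 = 399 s.
Total = 3290.1 + 399 = 3689.1 s = 61.5 minutes.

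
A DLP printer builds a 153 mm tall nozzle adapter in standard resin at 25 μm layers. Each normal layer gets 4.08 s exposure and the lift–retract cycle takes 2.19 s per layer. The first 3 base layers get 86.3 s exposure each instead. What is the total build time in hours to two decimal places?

Layers = ⌈153/0.025⌉ = 6120.
Burn-in layers = 3 × (86.3 + 2.19), so 265.47 s.
Regular layers = 6117 × (4.08 + 2.19) = 38353.59 s.
Sum: 265.47 + 38353.59 = 38619.06 s → 10.73 hours.

10.73 hours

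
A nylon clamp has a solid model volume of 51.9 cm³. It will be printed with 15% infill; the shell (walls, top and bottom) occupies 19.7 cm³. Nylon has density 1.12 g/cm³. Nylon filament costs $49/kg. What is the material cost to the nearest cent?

$1.35

Volume inside the shell = 51.9 − 19.7 = 32.2 cm³.
Infill volume: 0.15 × 32.2 → 4.83 cm³.
Total extruded = 19.7 + 4.83 = 24.53 cm³.
Mass: 24.53 × 1.12 → 27.4736 g.
Cost = 27.4736 g / 1000 × $49/kg = $1.35.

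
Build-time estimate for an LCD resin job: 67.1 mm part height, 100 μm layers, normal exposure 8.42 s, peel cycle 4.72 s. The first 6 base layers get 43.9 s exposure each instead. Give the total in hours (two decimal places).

Number of layers: 67.1 / 0.1 → 671 (rounded up).
Bottom layers: 6 × (43.9 + 4.72) → 291.72 s.
Normal layers: 665 × (8.42 + 4.72) → 8738.1 s.
Total = 291.72 + 8738.1 = 9029.82 s = 2.51 hours.

2.51 hours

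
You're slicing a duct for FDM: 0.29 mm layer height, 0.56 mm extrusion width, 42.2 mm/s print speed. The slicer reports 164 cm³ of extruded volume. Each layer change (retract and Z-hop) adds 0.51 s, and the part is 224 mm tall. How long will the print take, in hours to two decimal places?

6.76 hours

Bead cross-section: 0.29 × 0.56 → 0.1624 mm².
Path length: 164000 mm³ / 0.1624 mm² → 1009852.2 mm.
Print-move time = 1009852.2 / 42.2 = 23930.1 s.
Layer count = ceil(224 / 0.29) = 773.
Non-print overhead = 773 × 0.51, so 394.23 s.
Altogether 23930.1 + 394.23 = 24324.33 s, i.e. 6.76 hours.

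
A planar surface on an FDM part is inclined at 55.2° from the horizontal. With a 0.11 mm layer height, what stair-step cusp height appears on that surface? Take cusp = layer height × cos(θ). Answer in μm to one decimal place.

cos(55.2°) = 0.5707, so cusp = 0.11 × 0.5707 = 0.062777 mm → 62.8 μm.

62.8 μm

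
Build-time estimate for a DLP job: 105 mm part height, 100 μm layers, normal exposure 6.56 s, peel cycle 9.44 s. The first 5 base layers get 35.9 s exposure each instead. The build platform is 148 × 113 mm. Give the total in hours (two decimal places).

Number of layers: 105 / 0.1 → 1050 (rounded up).
Burn-in layers = 5 × (35.9 + 9.44) = 226.7 s.
Remaining layers = 1045 × (6.56 + 9.44), so 16720 s.
Total = 226.7 + 16720 = 16946.7 s = 4.71 hours.

4.71 hours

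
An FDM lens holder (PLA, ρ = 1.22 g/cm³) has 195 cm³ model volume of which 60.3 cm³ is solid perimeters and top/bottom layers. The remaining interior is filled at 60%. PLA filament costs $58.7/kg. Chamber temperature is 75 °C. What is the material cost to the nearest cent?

Volume inside the shell = 195 − 60.3, so 134.7 cm³.
Infill volume: 0.60 × 134.7 → 80.82 cm³.
Total printed volume = 60.3 + 80.82, so 141.12 cm³.
Mass = 141.12 × 1.22 = 172.1664 g.
At $58.7/kg: 172.1664/1000 × 58.7 = $10.11.

$10.11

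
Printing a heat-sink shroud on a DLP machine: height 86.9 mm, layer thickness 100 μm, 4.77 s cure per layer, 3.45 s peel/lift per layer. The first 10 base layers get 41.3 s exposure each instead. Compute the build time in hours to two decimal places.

2.09 hours

Layers = ⌈86.9/0.1⌉ = 869.
Bottom layers = 10 × (41.3 + 3.45), so 447.5 s.
Remaining layers = 859 × (4.77 + 3.45), so 7060.98 s.
Total = 447.5 + 7060.98 = 7508.48 s = 2.09 hours.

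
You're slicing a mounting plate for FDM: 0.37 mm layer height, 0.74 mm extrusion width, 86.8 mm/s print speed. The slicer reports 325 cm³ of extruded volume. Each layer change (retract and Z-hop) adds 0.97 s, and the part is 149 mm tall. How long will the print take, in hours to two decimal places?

3.91 hours

Bead cross-section = 0.37 × 0.74 = 0.2738 mm².
Toolpath length = 325 cm³ / 0.2738 mm² = 325000 / 0.2738 = 1186997.8 mm.
Print-move time = 1186997.8 / 86.8, so 13675.1 s.
Layer count = ceil(149 / 0.37) = 403.
Z-hop total = 403 × 0.97 = 390.91 s.
Altogether 13675.1 + 390.91 = 14066.01 s, i.e. 3.91 hours.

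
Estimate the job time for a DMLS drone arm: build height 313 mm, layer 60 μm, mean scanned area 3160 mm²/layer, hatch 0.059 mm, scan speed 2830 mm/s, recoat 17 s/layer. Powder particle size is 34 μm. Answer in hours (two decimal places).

Layers = ⌈313/0.06⌉ = 5217.
Per-layer scan distance = 3160 / 0.059 = 53559.3 mm.
Scan time per layer = 53559.3 / 2830, so 18.9255 s.
Layer cycle = 18.9255 + 17 = 35.9255 s.
Total: 5217 × 35.9255 s = 187423.3335 s → 52.06 hours.

52.06 hours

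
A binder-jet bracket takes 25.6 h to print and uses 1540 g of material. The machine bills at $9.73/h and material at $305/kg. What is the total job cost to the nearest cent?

Machine cost = 9.73 × 25.6 = $249.088.
Feedstock cost = 305 × 1540/1000 = $469.70.
Total = 249.088 + 469.70 = 718.788 ≈ $718.79.

$718.79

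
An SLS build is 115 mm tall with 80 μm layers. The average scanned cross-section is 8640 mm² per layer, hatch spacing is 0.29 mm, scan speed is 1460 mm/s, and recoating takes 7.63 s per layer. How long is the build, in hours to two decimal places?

11.20 hours

Number of layers: 115 / 0.08 → 1438 (rounded up).
Hatch length per layer: 8640 / 0.29 → 29793.1 mm.
Laser time per layer = 29793.1 / 1460, so 20.4062 s.
Layer cycle = 20.4062 + 7.63 = 28.0362 s.
Total: 1438 × 28.0362 s = 40316.0556 s → 11.20 hours.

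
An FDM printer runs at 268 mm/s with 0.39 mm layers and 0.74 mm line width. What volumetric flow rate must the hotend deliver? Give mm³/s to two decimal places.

A = 0.39 × 0.74 = 0.2886 mm².
Volumetric flow = 268 × 0.2886 = 77.34 mm³/s.

77.34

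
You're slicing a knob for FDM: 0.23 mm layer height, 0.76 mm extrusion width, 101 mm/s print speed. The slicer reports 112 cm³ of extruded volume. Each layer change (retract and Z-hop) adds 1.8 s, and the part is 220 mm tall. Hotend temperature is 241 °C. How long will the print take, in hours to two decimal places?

Extrusion cross-section: 0.23 × 0.76 → 0.1748 mm².
Total extruded path = 112000/0.1748 = 640732.3 mm.
Time extruding = 640732.3 / 101, so 6343.9 s.
Layers = ⌈220/0.23⌉ = 957.
Z-hop total = 957 × 1.8 = 1722.6 s.
Total = 6343.9 + 1722.6 = 8066.5 s = 2.24 hours.

2.24 hours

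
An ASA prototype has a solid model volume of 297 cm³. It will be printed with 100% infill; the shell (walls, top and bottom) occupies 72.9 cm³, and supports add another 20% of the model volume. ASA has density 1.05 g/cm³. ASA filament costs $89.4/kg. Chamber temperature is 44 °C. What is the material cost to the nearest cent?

$33.46

Interior volume: 297 − 72.9 → 224.1 cm³.
Deposited infill: 1.00 × 224.1 → 224.1 cm³.
Support: 0.20 × 297 → 59.4 cm³.
Deposited volume: 72.9 + 224.1 + 59.4 → 356.4 cm³.
Mass = 356.4 × 1.05 = 374.22 g.
At $89.4/kg: 374.22/1000 × 89.4 = $33.46.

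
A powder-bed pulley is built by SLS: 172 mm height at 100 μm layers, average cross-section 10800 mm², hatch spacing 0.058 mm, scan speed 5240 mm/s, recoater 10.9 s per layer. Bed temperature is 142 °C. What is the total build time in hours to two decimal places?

22.19 hours

Layer count = ceil(172 / 0.1) = 1720.
Scan path per layer: 10800 / 0.058 → 186206.9 mm.
Per-layer scan time = 186206.9 / 5240, so 35.5357 s.
Per-layer time: 35.5357 + 10.9 → 46.4357 s.
Total: 1720 × 46.4357 s = 79869.404 s → 22.19 hours.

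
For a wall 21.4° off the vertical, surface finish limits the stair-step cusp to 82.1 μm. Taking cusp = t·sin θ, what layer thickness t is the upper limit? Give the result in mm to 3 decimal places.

t = h_c / sin θ = 0.0821 / 0.3649 = 0.225 mm.

0.225 mm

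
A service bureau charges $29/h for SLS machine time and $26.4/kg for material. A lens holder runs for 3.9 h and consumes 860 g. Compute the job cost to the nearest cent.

$135.80

Machine cost = 29 × 3.9, so $113.10.
Feedstock cost = 26.4 × 860/1000 = $22.704.
Job cost: 113.10 + 22.704 = 135.804 ≈ $135.80.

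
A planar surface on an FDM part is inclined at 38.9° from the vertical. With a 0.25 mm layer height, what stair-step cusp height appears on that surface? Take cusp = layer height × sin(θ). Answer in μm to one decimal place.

sin(38.9°) = 0.6280, so cusp = 0.25 × 0.6280 = 0.157 mm → 157.0 μm.

157.0 μm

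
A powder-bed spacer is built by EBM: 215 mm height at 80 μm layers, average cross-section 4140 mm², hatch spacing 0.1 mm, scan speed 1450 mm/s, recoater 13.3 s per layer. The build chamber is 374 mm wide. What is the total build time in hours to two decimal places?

Layers = ⌈215/0.08⌉ = 2688.
Hatch length per layer = 4140 / 0.1 = 41400 mm.
Beam time per layer = 41400 / 1450, so 28.5517 s.
Time per layer = 28.5517 + 13.3, so 41.8517 s.
Build time = 2688 × 41.8517 = 112497.3696 s = 31.25 hours.

31.25 hours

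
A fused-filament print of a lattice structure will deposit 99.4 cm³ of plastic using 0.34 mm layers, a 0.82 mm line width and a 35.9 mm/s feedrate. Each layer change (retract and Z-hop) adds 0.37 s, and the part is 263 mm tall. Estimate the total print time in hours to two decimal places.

Line area = 0.34 × 0.82 = 0.2788 mm².
Total extruded path = 99400/0.2788 = 356528 mm.
Time extruding: 356528 / 35.9 → 9931.1 s.
Layer count = ceil(263 / 0.34) = 774.
Layer-change overhead: 774 × 0.37 → 286.38 s.
Altogether 9931.1 + 286.38 = 10217.48 s, i.e. 2.84 hours.

2.84 hours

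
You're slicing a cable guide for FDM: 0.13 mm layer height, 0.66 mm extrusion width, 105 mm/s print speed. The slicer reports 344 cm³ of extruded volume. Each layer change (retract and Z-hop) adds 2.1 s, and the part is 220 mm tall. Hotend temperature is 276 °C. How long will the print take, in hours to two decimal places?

11.59 hours

Line area = 0.13 × 0.66, so 0.0858 mm².
Path length: 344000 mm³ / 0.0858 mm² → 4009324 mm.
Time extruding = 4009324 / 105 = 38184 s.
Number of layers: 220 / 0.13 → 1693 (rounded up).
Z-hop total = 1693 × 2.1 = 3555.3 s.
Altogether 38184 + 3555.3 = 41739.3 s, i.e. 11.59 hours.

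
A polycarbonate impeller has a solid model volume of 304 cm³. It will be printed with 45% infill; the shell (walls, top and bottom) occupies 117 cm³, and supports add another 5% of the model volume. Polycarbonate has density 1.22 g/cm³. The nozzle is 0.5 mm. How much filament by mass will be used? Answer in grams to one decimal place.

263.9 g

Infill region = 304 − 117, so 187 cm³.
Infill deposited = 0.45 × 187, so 84.15 cm³.
Support = 0.05 × 304 = 15.2 cm³.
Deposited volume = 117 + 84.15 + 15.2, so 216.35 cm³.
Mass = 216.35 × 1.22, so 263.947 g.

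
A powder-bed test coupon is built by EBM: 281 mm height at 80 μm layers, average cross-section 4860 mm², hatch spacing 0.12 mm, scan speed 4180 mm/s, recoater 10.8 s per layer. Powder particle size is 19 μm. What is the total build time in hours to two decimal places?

19.99 hours

Number of layers: 281 / 0.08 → 3513 (rounded up).
Hatch length per layer = 4860 / 0.12 = 40500 mm.
Per-layer scan time = 40500 / 4180, so 9.689 s.
Per-layer time = 9.689 + 10.8, so 20.489 s.
Build time = 3513 × 20.489 = 71977.857 s = 19.99 hours.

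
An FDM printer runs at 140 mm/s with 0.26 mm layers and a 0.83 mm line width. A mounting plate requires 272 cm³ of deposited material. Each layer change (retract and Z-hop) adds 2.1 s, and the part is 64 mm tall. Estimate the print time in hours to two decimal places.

Extrusion cross-section: 0.26 × 0.83 → 0.2158 mm².
Path length: 272000 mm³ / 0.2158 mm² → 1260426.3 mm.
Print-move time = 1260426.3 / 140 = 9003 s.
Number of layers: 64 / 0.26 → 247 (rounded up).
Z-hop total = 247 × 2.1, so 518.7 s.
Altogether 9003 + 518.7 = 9521.7 s, i.e. 2.64 hours.

2.64 hours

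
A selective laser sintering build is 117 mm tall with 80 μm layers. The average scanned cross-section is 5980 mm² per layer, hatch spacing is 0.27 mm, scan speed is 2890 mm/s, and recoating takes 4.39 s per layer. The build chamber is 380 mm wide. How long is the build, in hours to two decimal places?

4.90 hours

Layer count = ceil(117 / 0.08) = 1463.
Hatch length per layer = 5980 / 0.27 = 22148.1 mm.
Laser time per layer: 22148.1 / 2890 → 7.6637 s.
Per-layer time: 7.6637 + 4.39 → 12.0537 s.
1463 layers × 12.0537 s/layer = 17634.5631 s, i.e. 4.90 hours.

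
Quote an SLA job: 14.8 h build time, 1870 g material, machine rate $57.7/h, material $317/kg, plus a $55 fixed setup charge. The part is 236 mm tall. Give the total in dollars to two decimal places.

Machine-time cost = 57.7 × 14.8, so $853.96.
Material charge = 317 × 1870/1000 = $592.79.
Total = 853.96 + 592.79 + 55 = $1501.75.

$1501.75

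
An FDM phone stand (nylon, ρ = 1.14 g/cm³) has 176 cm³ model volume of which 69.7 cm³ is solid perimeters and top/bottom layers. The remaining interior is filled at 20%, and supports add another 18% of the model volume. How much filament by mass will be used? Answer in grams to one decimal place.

Infill region: 176 − 69.7 → 106.3 cm³.
Deposited infill: 0.20 × 106.3 → 21.26 cm³.
Support = 0.18 × 176, so 31.68 cm³.
Deposited volume: 69.7 + 21.26 + 31.68 → 122.64 cm³.
Mass: 122.64 × 1.14 → 139.8096 g.

139.8 g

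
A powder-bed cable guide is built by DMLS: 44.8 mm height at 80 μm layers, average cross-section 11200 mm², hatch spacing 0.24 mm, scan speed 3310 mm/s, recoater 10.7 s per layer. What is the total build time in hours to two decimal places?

3.86 hours

Number of layers: 44.8 / 0.08 → 560 (rounded up).
Scan path per layer: 11200 / 0.24 → 46666.7 mm.
Laser time per layer: 46666.7 / 3310 → 14.0987 s.
Per-layer time: 14.0987 + 10.7 → 24.7987 s.
Build time = 560 × 24.7987 = 13887.272 s = 3.86 hours.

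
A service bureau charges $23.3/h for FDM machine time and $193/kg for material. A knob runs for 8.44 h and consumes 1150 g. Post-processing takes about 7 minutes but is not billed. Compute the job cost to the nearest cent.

Time charge: 23.3 × 8.44 → $196.652.
Material cost = 193 × 1150/1000, so $221.95.
Job cost: 196.652 + 221.95 = 418.602 ≈ $418.60.

$418.60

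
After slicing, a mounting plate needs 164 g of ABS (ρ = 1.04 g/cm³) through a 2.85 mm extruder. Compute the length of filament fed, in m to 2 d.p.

Extruded volume: 164/1.04 = 157.6923 cm³ (157692.3 mm³).
Cross-section of 2.85 mm filament: π·(2.85/2)² = 6.3794 mm².
Length = 157692.3 / 6.3794 = 24718.99 mm = 24.72 m.

24.72 m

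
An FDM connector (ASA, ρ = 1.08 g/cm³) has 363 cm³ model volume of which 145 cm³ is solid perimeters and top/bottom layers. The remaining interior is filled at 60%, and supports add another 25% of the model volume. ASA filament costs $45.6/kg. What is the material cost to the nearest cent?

Volume inside the shell = 363 − 145, so 218 cm³.
Infill deposited = 0.60 × 218, so 130.8 cm³.
Support: 0.25 × 363 → 90.75 cm³.
Total printed volume = 145 + 130.8 + 90.75, so 366.55 cm³.
Mass = 366.55 × 1.08 = 395.874 g.
At $45.6/kg: 395.874/1000 × 45.6 = $18.05.

$18.05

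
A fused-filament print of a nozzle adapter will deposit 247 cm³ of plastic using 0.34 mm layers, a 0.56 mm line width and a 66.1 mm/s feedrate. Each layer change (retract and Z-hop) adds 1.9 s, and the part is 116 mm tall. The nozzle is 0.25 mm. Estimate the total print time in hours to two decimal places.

Bead cross-section: 0.34 × 0.56 → 0.1904 mm².
Toolpath length = 247 cm³ / 0.1904 mm² = 247000 / 0.1904 = 1297268.9 mm.
Time extruding = 1297268.9 / 66.1 = 19625.9 s.
Layer count = ceil(116 / 0.34) = 342.
Non-print overhead = 342 × 1.9, so 649.8 s.
Total = 19625.9 + 649.8 = 20275.7 s = 5.63 hours.

5.63 hours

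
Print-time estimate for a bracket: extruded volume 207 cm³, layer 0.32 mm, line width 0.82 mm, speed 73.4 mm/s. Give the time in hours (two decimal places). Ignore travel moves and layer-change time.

Line area = 0.32 × 0.82, so 0.2624 mm².
Toolpath length = 207 cm³ / 0.2624 mm² = 207000 / 0.2624 = 788872 mm.
Extrusion time = 788872 / 73.4, so 10747.6 s.
In the requested units: 10747.6 s = 2.99 hours.

2.99 hours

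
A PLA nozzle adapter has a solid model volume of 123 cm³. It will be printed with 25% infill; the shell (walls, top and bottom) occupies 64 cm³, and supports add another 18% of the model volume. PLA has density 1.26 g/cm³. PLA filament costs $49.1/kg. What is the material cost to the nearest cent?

Volume inside the shell: 123 − 64 → 59 cm³.
Infill volume = 0.25 × 59, so 14.75 cm³.
Support = 0.18 × 123 = 22.14 cm³.
Total extruded: 64 + 14.75 + 22.14 → 100.89 cm³.
Mass = 100.89 × 1.26 = 127.1214 g.
Cost = 127.1214 g / 1000 × $49.1/kg = $6.24.

$6.24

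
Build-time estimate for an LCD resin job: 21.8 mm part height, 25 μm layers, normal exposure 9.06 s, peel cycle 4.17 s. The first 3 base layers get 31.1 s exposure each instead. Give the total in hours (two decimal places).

3.22 hours

Layer count = ceil(21.8 / 0.025) = 872.
Burn-in layers = 3 × (31.1 + 4.17) = 105.81 s.
Regular layers: 869 × (9.06 + 4.17) → 11496.87 s.
Total = 105.81 + 11496.87 = 11602.68 s = 3.22 hours.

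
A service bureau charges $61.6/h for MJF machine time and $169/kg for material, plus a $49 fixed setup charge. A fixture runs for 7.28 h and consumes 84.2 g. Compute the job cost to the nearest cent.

Time charge = 61.6 × 7.28, so $448.448.
Feedstock cost = 169 × 84.2/1000 = $14.2298.
Total = 448.448 + 14.2298 + 49 = 511.6778 ≈ $511.68.

$511.68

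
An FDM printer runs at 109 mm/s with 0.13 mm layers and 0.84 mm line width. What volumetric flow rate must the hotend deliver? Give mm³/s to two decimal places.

11.90

A = 0.13 × 0.84 = 0.1092 mm².
Volumetric flow = 109 × 0.1092 = 11.90 mm³/s.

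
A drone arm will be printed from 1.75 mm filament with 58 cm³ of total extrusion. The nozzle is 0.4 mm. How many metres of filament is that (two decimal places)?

A = π r² = π × 0.875² = 2.4053 mm².
L = 58000 mm³ / 2.4053 mm² = 24113.42 mm, i.e. 24.11 m.

24.11 m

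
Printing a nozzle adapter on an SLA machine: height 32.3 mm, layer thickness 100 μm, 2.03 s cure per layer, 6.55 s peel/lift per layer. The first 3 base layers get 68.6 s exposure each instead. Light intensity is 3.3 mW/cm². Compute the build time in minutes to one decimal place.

49.5 minutes

Number of layers: 32.3 / 0.1 → 323 (rounded up).
Bottom layers: 3 × (68.6 + 6.55) → 225.45 s.
Remaining layers = 320 × (2.03 + 6.55) = 2745.6 s.
Sum: 225.45 + 2745.6 = 2971.05 s → 49.5 minutes.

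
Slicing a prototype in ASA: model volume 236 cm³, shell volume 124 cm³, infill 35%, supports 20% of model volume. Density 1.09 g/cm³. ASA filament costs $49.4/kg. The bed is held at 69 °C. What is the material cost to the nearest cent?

$11.33

Interior volume: 236 − 124 → 112 cm³.
Infill volume = 0.35 × 112, so 39.2 cm³.
Support = 0.20 × 236, so 47.2 cm³.
Total extruded: 124 + 39.2 + 47.2 → 210.4 cm³.
Mass = 210.4 × 1.09, so 229.336 g.
Cost = 229.336 g / 1000 × $49.4/kg = $11.33.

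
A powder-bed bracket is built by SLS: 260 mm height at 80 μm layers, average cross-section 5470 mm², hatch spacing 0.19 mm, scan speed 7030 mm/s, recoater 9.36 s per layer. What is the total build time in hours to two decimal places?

Number of layers: 260 / 0.08 → 3250 (rounded up).
Per-layer scan distance: 5470 / 0.19 → 28789.5 mm.
Scan time per layer = 28789.5 / 7030 = 4.0952 s.
Time per layer = 4.0952 + 9.36 = 13.4552 s.
Build time = 3250 × 13.4552 = 43729.4 s = 12.15 hours.

12.15 hours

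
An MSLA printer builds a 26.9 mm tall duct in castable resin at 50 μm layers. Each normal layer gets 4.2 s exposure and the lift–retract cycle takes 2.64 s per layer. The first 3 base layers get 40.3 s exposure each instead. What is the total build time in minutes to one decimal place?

Layer count = ceil(26.9 / 0.05) = 538.
Base layers: 3 × (40.3 + 2.64) → 128.82 s.
Normal layers: 535 × (4.2 + 2.64) → 3659.4 s.
Total = 128.82 + 3659.4 = 3788.22 s = 63.1 minutes.

63.1 minutes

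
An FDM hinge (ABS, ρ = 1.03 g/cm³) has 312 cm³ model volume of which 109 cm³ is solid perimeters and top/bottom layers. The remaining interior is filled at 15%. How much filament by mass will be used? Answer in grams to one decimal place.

Volume inside the shell: 312 − 109 → 203 cm³.
Infill deposited: 0.15 × 203 → 30.45 cm³.
Total printed volume = 109 + 30.45, so 139.45 cm³.
Mass: 139.45 × 1.03 → 143.6335 g.

143.6 g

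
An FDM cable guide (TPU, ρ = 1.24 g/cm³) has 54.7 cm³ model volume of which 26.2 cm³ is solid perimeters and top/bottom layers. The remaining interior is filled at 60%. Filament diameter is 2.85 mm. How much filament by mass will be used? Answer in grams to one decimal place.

53.7 g

Infill region = 54.7 − 26.2, so 28.5 cm³.
Infill deposited = 0.60 × 28.5 = 17.1 cm³.
Total extruded = 26.2 + 17.1, so 43.3 cm³.
Mass = 43.3 × 1.24, so 53.692 g.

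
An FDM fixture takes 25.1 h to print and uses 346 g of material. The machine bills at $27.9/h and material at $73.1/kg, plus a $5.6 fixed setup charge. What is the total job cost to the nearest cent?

$731.18

Time charge = 27.9 × 25.1, so $700.29.
Material charge = 73.1 × 346/1000 = $25.2926.
Adding setup: 700.29 + 25.2926 + 5.6 → 731.1826 ≈ $731.18.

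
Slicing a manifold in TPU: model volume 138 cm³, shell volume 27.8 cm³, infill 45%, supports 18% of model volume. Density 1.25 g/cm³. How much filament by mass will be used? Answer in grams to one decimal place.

Interior volume = 138 − 27.8 = 110.2 cm³.
Deposited infill: 0.45 × 110.2 → 49.59 cm³.
Support = 0.18 × 138, so 24.84 cm³.
Total printed volume = 27.8 + 49.59 + 24.84, so 102.23 cm³.
Mass: 102.23 × 1.25 → 127.7875 g.

127.8 g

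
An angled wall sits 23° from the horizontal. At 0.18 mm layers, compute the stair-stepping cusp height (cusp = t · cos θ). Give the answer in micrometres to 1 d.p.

165.7 μm

Cusp = layer height × cos(23°) = 0.18 × 0.9205 = 0.16569 mm = 165.7 μm.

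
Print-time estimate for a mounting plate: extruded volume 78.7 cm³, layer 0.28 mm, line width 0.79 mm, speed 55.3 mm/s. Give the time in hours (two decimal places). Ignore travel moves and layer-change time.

1.79 hours

Extrusion cross-section = 0.28 × 0.79, so 0.2212 mm².
Total extruded path = 78700/0.2212 = 355786.6 mm.
Extrusion time: 355786.6 / 55.3 → 6433.8 s.
In the requested units: 6433.8 s = 1.79 hours.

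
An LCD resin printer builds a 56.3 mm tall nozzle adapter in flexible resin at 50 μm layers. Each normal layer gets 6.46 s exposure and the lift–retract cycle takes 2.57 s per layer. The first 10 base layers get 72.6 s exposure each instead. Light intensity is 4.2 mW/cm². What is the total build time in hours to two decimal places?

Layers = ⌈56.3/0.05⌉ = 1126.
Base layers: 10 × (72.6 + 2.57) → 751.7 s.
Remaining layers = 1116 × (6.46 + 2.57), so 10077.48 s.
Total = 751.7 + 10077.48 = 10829.18 s = 3.01 hours.

3.01 hours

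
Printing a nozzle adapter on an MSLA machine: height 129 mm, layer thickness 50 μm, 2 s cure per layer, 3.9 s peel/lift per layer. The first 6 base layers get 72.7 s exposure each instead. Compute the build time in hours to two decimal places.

4.35 hours

Layers = ⌈129/0.05⌉ = 2580.
Burn-in layers = 6 × (72.7 + 3.9), so 459.6 s.
Normal layers = 2574 × (2 + 3.9) = 15186.6 s.
Sum: 459.6 + 15186.6 = 15646.2 s → 4.35 hours.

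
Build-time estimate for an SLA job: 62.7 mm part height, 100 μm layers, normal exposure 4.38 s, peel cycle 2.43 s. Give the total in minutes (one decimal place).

71.2 minutes

Layers = ⌈62.7/0.1⌉ = 627.
Cycle time: 4.38 + 2.43 → 6.81 s.
Total = 627 × 6.81 = 4269.87 s = 71.2 minutes.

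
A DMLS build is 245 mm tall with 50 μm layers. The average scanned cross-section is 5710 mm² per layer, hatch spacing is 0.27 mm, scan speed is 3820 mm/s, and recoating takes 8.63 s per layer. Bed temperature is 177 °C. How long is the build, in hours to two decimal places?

Layer count = ceil(245 / 0.05) = 4900.
Scan path per layer = 5710 / 0.27 = 21148.1 mm.
Scan time per layer = 21148.1 / 3820 = 5.5362 s.
Layer cycle = 5.5362 + 8.63, so 14.1662 s.
4900 layers × 14.1662 s/layer = 69414.38 s, i.e. 19.28 hours.

19.28 hours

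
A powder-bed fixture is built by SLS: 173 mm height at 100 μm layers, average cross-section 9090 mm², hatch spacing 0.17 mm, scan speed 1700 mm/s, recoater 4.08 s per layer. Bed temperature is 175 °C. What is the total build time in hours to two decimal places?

Layers = ⌈173/0.1⌉ = 1730.
Hatch length per layer = 9090 / 0.17, so 53470.6 mm.
Per-layer scan time = 53470.6 / 1700, so 31.4533 s.
Layer cycle = 31.4533 + 4.08, so 35.5333 s.
Build time = 1730 × 35.5333 = 61472.609 s = 17.08 hours.

17.08 hours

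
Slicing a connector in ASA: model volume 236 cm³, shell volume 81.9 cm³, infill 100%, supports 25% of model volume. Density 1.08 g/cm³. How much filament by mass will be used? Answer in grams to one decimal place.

Volume inside the shell = 236 − 81.9, so 154.1 cm³.
Deposited infill = 1.00 × 154.1 = 154.1 cm³.
Support = 0.25 × 236 = 59 cm³.
Total extruded = 81.9 + 154.1 + 59, so 295 cm³.
Mass: 295 × 1.08 → 318.6 g.

318.6 g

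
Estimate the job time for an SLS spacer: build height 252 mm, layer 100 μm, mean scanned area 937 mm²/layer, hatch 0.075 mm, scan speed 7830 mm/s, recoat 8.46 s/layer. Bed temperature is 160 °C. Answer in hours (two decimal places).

Layer count = ceil(252 / 0.1) = 2520.
Per-layer scan distance: 937 / 0.075 → 12493.3 mm.
Scan time per layer = 12493.3 / 7830, so 1.5956 s.
Per-layer time = 1.5956 + 8.46 = 10.0556 s.
2520 layers × 10.0556 s/layer = 25340.112 s, i.e. 7.04 hours.

7.04 hours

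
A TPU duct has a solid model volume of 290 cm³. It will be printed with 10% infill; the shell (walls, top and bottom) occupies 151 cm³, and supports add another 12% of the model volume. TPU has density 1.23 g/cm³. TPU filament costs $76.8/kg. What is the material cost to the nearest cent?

$18.86

Volume inside the shell = 290 − 151 = 139 cm³.
Deposited infill = 0.10 × 139 = 13.9 cm³.
Support = 0.12 × 290 = 34.8 cm³.
Deposited volume: 151 + 13.9 + 34.8 → 199.7 cm³.
Mass: 199.7 × 1.23 → 245.631 g.
At $76.8/kg: 245.631/1000 × 76.8 = $18.86.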